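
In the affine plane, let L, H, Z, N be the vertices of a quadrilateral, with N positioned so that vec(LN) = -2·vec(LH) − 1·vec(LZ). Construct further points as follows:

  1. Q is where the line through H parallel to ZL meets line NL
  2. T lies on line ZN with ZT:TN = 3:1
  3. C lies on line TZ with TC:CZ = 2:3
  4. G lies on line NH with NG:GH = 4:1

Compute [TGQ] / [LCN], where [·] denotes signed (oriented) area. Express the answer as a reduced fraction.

Work in coordinates with L = (0, 0), H = (1, 0), Z = (0, 1), N = (-2, -1).
1. Q is where the line through H parallel to ZL meets line NL ⇒ Q = (1, 1/2)
2. T lies on line ZN with ZT:TN = 3:1 ⇒ T = (-3/2, -1/2)
3. C lies on line TZ with TC:CZ = 2:3 ⇒ C = (-9/10, 1/10)
4. G lies on line NH with NG:GH = 4:1 ⇒ G = (2/5, -1/5)
2·[TGQ] = 23/20, 2·[LCN] = 11/10
[TGQ]:[LCN] = 23/20:11/10 = 23/22

[TGQ]:[LCN] = 23/22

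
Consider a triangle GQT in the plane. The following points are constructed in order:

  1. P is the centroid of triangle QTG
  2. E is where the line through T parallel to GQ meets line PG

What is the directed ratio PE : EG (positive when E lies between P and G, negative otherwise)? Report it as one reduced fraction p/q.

PE:EG = -2/3

Choose coordinates G = (0, 0), Q = (1, 0), T = (0, 1).
1. P is the centroid of triangle QTG ⇒ P = (1/3, 1/3)
2. E is where the line through T parallel to GQ meets line PG ⇒ E = (1, 1)
E = P + t·(G−P) with t = -2, so PE:EG = t:(1−t) = -2:3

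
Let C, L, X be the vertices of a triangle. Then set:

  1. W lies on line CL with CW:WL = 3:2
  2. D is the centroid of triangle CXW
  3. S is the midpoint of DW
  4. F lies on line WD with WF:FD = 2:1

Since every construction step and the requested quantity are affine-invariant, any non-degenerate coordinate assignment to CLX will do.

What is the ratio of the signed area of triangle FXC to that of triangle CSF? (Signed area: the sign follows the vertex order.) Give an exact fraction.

[FXC]:[CSF] = 10

Set C = (0, 0), L = (1, 0), X = (0, 1); any affine frame gives the same invariant.
1. W lies on line CL with CW:WL = 3:2 ⇒ W = (3/5, 0)
2. D is the centroid of triangle CXW ⇒ D = (1/5, 1/3)
3. S is the midpoint of DW ⇒ S = (2/5, 1/6)
4. F lies on line WD with WF:FD = 2:1 ⇒ F = (1/3, 2/9)
2·[FXC] = 1/3, 2·[CSF] = 1/30
[FXC]:[CSF] = 1/3:1/30 = 10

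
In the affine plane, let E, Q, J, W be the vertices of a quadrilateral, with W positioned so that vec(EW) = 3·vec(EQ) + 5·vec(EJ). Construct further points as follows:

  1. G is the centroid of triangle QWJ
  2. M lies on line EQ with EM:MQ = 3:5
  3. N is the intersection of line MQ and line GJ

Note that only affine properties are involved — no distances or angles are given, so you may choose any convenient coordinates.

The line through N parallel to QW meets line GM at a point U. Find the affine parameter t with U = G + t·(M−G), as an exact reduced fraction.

t = 224/19

Choose coordinates E = (0, 0), Q = (1, 0), J = (0, 1), W = (3, 5).
1. G is the centroid of triangle QWJ ⇒ G = (4/3, 2)
2. M lies on line EQ with EM:MQ = 3:5 ⇒ M = (3/8, 0)
3. N is the intersection of line MQ and line GJ ⇒ N = (-4/3, 0)
through N parallel to QW: direction (2, 5); meets GM at U = (-568/57, -410/19)
U = G + t·(M−G) with t = 224/19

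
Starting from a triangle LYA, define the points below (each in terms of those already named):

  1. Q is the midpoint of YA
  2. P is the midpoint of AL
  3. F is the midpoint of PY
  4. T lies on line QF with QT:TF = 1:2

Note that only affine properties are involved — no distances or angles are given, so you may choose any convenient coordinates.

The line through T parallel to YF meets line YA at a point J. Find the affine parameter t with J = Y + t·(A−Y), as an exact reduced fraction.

Choose coordinates L = (0, 0), Y = (1, 0), A = (0, 1).
1. Q is the midpoint of YA ⇒ Q = (1/2, 1/2)
2. P is the midpoint of AL ⇒ P = (0, 1/2)
3. F is the midpoint of PY ⇒ F = (1/2, 1/4)
4. T lies on line QF with QT:TF = 1:2 ⇒ T = (1/2, 5/12)
through T parallel to YF: direction (-1/2, 1/4); meets YA at J = (2/3, 1/3)
J = Y + t·(A−Y) with t = 1/3

t = 1/3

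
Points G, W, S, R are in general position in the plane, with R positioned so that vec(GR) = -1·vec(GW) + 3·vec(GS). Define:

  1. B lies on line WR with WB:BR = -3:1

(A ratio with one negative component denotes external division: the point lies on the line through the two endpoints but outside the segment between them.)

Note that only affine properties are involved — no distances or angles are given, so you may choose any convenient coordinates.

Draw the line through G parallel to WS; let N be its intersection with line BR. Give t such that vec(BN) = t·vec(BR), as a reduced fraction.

Choose coordinates G = (0, 0), W = (1, 0), S = (0, 1), R = (-1, 3).
1. B lies on line WR with WB:BR = -3:1 ⇒ B = (-2, 9/2)
through G parallel to WS: direction (-1, 1); meets BR at N = (3, -3)
N = B + t·(R−B) with t = 5

t = 5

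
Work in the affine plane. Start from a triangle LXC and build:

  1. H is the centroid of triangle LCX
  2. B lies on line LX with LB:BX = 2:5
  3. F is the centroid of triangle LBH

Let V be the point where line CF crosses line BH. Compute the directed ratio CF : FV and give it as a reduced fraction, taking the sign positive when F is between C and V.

Work in coordinates with L = (0, 0), X = (1, 0), C = (0, 1).
1. H is the centroid of triangle LCX ⇒ H = (1/3, 1/3)
2. B lies on line LX with LB:BX = 2:5 ⇒ B = (2/7, 0)
3. F is the centroid of triangle LBH ⇒ F = (13/63, 1/9)
line CF meets BH at V = (13/49, -1/7)
F = C + t·(V−C) with t = 7/9, so CF:FV = 7/9:2/9

CF:FV = 7/2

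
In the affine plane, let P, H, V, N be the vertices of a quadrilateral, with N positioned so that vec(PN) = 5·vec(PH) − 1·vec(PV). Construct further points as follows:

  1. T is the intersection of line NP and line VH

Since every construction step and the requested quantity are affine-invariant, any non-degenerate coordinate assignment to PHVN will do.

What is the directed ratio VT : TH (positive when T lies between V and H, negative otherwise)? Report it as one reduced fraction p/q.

Choose coordinates P = (0, 0), H = (1, 0), V = (0, 1), N = (5, -1).
1. T is the intersection of line NP and line VH ⇒ T = (5/4, -1/4)
T = V + t·(H−V) with t = 5/4, so VT:TH = t:(1−t) = 5/4:-1/4

VT:TH = -5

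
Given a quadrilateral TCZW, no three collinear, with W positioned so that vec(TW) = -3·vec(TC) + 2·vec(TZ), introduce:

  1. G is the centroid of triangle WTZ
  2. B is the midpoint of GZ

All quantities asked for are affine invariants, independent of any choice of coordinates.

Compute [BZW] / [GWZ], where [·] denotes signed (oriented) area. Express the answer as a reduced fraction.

Choose coordinates T = (0, 0), C = (1, 0), Z = (0, 1), W = (-3, 2).
1. G is the centroid of triangle WTZ ⇒ G = (-1, 1)
2. B is the midpoint of GZ ⇒ B = (-1/2, 1)
2·[BZW] = 1/2, 2·[GWZ] = -1
[BZW]:[GWZ] = 1/2:-1 = -1/2

[BZW]:[GWZ] = -1/2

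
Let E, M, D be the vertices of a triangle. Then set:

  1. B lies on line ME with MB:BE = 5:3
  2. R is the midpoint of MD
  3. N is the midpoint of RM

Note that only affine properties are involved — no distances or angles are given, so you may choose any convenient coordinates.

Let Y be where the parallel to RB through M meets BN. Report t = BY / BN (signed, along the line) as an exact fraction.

Choose coordinates E = (0, 0), M = (1, 0), D = (0, 1).
1. B lies on line ME with MB:BE = 5:3 ⇒ B = (3/8, 0)
2. R is the midpoint of MD ⇒ R = (1/2, 1/2)
3. N is the midpoint of RM ⇒ N = (3/4, 1/4)
through M parallel to RB: direction (-1/8, -1/2); meets BN at Y = (9/8, 1/2)
Y = B + t·(N−B) with t = 2

t = 2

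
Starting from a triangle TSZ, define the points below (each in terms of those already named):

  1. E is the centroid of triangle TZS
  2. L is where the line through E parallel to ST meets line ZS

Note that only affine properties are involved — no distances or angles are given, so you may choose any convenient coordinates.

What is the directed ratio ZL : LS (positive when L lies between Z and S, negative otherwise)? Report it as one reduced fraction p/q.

Choose coordinates T = (0, 0), S = (1, 0), Z = (0, 1).
1. E is the centroid of triangle TZS ⇒ E = (1/3, 1/3)
2. L is where the line through E parallel to ST meets line ZS ⇒ L = (2/3, 1/3)
L = Z + t·(S−Z) with t = 2/3, so ZL:LS = t:(1−t) = 2/3:1/3

ZL:LS = 2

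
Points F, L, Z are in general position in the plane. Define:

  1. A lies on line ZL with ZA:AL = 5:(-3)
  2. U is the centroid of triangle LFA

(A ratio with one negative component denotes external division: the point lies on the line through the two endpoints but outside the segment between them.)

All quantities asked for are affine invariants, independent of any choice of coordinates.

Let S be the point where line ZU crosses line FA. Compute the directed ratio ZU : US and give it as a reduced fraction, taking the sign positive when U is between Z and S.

ZU:US = 4

Assign F = (0, 0), L = (1, 0), Z = (0, 1) — the answer is frame-independent, so this choice is without loss of generality.
1. A lies on line ZL with ZA:AL = 5:(-3) ⇒ A = (5/2, -3/2)
2. U is the centroid of triangle LFA ⇒ U = (7/6, -1/2)
line ZU meets FA at S = (35/24, -7/8)
U = Z + t·(S−Z) with t = 4/5, so ZU:US = 4/5:1/5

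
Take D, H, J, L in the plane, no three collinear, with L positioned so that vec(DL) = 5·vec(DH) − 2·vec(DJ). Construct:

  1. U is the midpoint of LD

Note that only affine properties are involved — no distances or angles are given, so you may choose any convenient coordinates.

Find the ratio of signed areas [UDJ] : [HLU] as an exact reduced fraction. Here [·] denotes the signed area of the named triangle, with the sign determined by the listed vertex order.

[UDJ]:[HLU] = 5/2

Choose coordinates D = (0, 0), H = (1, 0), J = (0, 1), L = (5, -2).
1. U is the midpoint of LD ⇒ U = (5/2, -1)
2·[UDJ] = -5/2, 2·[HLU] = -1
[UDJ]:[HLU] = -5/2:-1 = 5/2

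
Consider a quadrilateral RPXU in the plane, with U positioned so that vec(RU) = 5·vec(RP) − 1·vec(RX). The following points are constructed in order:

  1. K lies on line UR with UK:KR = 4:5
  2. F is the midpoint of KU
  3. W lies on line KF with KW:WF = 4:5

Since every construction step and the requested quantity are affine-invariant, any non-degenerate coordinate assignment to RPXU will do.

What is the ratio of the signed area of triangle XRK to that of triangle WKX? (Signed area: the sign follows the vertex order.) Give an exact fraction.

[XRK]:[WKX] = -45/8

Work in coordinates with R = (0, 0), P = (1, 0), X = (0, 1), U = (5, -1).
1. K lies on line UR with UK:KR = 4:5 ⇒ K = (25/9, -5/9)
2. F is the midpoint of KU ⇒ F = (35/9, -7/9)
3. W lies on line KF with KW:WF = 4:5 ⇒ W = (265/81, -53/81)
2·[XRK] = 25/9, 2·[WKX] = -40/81
[XRK]:[WKX] = 25/9:-40/81 = -45/8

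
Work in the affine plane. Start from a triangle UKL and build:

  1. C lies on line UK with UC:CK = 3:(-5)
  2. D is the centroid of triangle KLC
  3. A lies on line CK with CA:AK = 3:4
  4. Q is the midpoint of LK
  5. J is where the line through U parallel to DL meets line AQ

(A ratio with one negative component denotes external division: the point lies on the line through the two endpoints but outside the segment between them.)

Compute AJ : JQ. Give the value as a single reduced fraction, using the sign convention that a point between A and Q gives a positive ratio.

Choose coordinates U = (0, 0), K = (1, 0), L = (0, 1).
1. C lies on line UK with UC:CK = 3:(-5) ⇒ C = (-3/2, 0)
2. D is the centroid of triangle KLC ⇒ D = (-1/6, 1/3)
3. A lies on line CK with CA:AK = 3:4 ⇒ A = (-3/7, 0)
4. Q is the midpoint of LK ⇒ Q = (1/2, 1/2)
5. J is where the line through U parallel to DL meets line AQ ⇒ J = (1/15, 4/15)
J = A + t·(Q−A) with t = 8/15, so AJ:JQ = t:(1−t) = 8/15:7/15

AJ:JQ = 8/7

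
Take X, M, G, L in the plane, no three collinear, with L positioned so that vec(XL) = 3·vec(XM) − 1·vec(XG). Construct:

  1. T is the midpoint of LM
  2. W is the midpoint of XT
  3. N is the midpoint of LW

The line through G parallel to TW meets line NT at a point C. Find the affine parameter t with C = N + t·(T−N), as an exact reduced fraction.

t = 9

Assign X = (0, 0), M = (1, 0), G = (0, 1), L = (3, -1) — the answer is frame-independent, so this choice is without loss of generality.
1. T is the midpoint of LM ⇒ T = (2, -1/2)
2. W is the midpoint of XT ⇒ W = (1, -1/4)
3. N is the midpoint of LW ⇒ N = (2, -5/8)
through G parallel to TW: direction (-1, 1/4); meets NT at C = (2, 1/2)
C = N + t·(T−N) with t = 9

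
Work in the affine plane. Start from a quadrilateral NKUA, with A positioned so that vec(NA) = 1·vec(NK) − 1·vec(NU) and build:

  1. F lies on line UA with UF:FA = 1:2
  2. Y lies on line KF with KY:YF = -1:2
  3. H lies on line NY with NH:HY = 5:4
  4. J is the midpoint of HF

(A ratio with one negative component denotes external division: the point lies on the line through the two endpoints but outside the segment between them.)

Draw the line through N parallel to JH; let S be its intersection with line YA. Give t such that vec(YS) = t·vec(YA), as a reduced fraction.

t = 9/10

Work in coordinates with N = (0, 0), K = (1, 0), U = (0, 1), A = (1, -1).
1. F lies on line UA with UF:FA = 1:2 ⇒ F = (1/3, 1/3)
2. Y lies on line KF with KY:YF = -1:2 ⇒ Y = (5/3, -1/3)
3. H lies on line NY with NH:HY = 5:4 ⇒ H = (25/27, -5/27)
4. J is the midpoint of HF ⇒ J = (17/27, 2/27)
through N parallel to JH: direction (8/27, -7/27); meets YA at S = (16/15, -14/15)
S = Y + t·(A−Y) with t = 9/10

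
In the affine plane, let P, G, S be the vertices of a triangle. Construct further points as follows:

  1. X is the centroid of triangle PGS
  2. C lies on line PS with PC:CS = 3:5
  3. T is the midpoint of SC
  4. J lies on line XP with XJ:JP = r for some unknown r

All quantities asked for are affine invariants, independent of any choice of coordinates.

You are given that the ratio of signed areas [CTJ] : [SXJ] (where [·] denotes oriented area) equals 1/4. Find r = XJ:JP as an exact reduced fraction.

Assign P = (0, 0), G = (1, 0), S = (0, 1) — the answer is frame-independent, so this choice is without loss of generality.
1. X is the centroid of triangle PGS ⇒ X = (1/3, 1/3)
2. C lies on line PS with PC:CS = 3:5 ⇒ C = (0, 3/8)
3. T is the midpoint of SC ⇒ T = (0, 11/16)
4. With XJ:JP = r, write λ = r/(r+1) so J = X + λ·(P−X); J is affine-linear in λ
Every point depending on J is an affine combination of J and λ-independent points, so each such coordinate is linear in λ; the λ² term in each signed area is a multiple of (P−X)×(P−X) = 0, so 2·[CTJ] and 2·[SXJ] are each linear in λ. Evaluating at λ=0 and λ=1:
  2·[CTJ] = 5/48·λ − 5/48,   2·[SXJ] = -1/3·λ
So [CTJ]:[SXJ] = (5/48·λ − 5/48) / (-1/3·λ). Setting this equal to 1/4:
  5/48·λ − 5/48 = 1/4·(-1/3·λ)  ⇒  λ = 5/9
Then r = λ/(1−λ) = (5/9)/(4/9) = 5/4. Check: with r = 5/4, J = (4/27, 4/27) and [CTJ]:[SXJ] = 1/4 as required.

r = 5/4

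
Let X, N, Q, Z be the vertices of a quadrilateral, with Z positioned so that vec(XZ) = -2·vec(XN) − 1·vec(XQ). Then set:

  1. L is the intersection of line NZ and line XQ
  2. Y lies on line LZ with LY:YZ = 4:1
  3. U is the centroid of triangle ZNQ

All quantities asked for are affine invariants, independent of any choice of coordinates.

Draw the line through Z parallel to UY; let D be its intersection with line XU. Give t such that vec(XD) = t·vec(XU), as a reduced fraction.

t = 21/13

Set X = (0, 0), N = (1, 0), Q = (0, 1), Z = (-2, -1); any affine frame gives the same invariant.
1. L is the intersection of line NZ and line XQ ⇒ L = (0, -1/3)
2. Y lies on line LZ with LY:YZ = 4:1 ⇒ Y = (-8/5, -13/15)
3. U is the centroid of triangle ZNQ ⇒ U = (-1/3, 0)
through Z parallel to UY: direction (-19/15, -13/15); meets XU at D = (-7/13, 0)
D = X + t·(U−X) with t = 21/13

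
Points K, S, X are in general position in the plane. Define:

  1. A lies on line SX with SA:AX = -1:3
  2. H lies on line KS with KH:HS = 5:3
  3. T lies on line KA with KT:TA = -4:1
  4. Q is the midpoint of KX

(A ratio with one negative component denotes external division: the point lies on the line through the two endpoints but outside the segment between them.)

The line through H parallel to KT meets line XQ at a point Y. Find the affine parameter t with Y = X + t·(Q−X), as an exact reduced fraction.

Set K = (0, 0), S = (1, 0), X = (0, 1); any affine frame gives the same invariant.
1. A lies on line SX with SA:AX = -1:3 ⇒ A = (3/2, -1/2)
2. H lies on line KS with KH:HS = 5:3 ⇒ H = (5/8, 0)
3. T lies on line KA with KT:TA = -4:1 ⇒ T = (2, -2/3)
4. Q is the midpoint of KX ⇒ Q = (0, 1/2)
through H parallel to KT: direction (2, -2/3); meets XQ at Y = (0, 5/24)
Y = X + t·(Q−X) with t = 19/12

t = 19/12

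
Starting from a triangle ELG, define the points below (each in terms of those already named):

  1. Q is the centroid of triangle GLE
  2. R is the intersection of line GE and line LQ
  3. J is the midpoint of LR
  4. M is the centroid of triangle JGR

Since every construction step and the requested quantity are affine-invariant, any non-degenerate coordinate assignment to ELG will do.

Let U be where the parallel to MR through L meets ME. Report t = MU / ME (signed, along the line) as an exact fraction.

Assign E = (0, 0), L = (1, 0), G = (0, 1) — the answer is frame-independent, so this choice is without loss of generality.
1. Q is the centroid of triangle GLE ⇒ Q = (1/3, 1/3)
2. R is the intersection of line GE and line LQ ⇒ R = (0, 1/2)
3. J is the midpoint of LR ⇒ J = (1/2, 1/4)
4. M is the centroid of triangle JGR ⇒ M = (1/6, 7/12)
through L parallel to MR: direction (-1/6, -1/12); meets ME at U = (-1/6, -7/12)
U = M + t·(E−M) with t = 2

t = 2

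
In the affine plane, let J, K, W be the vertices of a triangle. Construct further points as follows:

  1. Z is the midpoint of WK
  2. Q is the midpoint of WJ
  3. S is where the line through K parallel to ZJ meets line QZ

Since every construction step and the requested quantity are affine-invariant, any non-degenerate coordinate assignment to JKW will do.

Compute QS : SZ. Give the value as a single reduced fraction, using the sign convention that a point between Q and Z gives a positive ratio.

Assign J = (0, 0), K = (1, 0), W = (0, 1) — the answer is frame-independent, so this choice is without loss of generality.
1. Z is the midpoint of WK ⇒ Z = (1/2, 1/2)
2. Q is the midpoint of WJ ⇒ Q = (0, 1/2)
3. S is where the line through K parallel to ZJ meets line QZ ⇒ S = (3/2, 1/2)
S = Q + t·(Z−Q) with t = 3, so QS:SZ = t:(1−t) = 3:-2

QS:SZ = -3/2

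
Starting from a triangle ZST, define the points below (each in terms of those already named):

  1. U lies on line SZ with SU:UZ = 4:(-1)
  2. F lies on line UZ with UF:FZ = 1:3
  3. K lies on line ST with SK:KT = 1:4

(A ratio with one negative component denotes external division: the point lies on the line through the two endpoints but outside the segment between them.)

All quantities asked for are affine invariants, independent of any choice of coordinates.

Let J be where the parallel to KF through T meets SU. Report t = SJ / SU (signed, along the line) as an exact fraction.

t = 75/16

Assign Z = (0, 0), S = (1, 0), T = (0, 1) — the answer is frame-independent, so this choice is without loss of generality.
1. U lies on line SZ with SU:UZ = 4:(-1) ⇒ U = (-1/3, 0)
2. F lies on line UZ with UF:FZ = 1:3 ⇒ F = (-1/4, 0)
3. K lies on line ST with SK:KT = 1:4 ⇒ K = (4/5, 1/5)
through T parallel to KF: direction (-21/20, -1/5); meets SU at J = (-21/4, 0)
J = S + t·(U−S) with t = 75/16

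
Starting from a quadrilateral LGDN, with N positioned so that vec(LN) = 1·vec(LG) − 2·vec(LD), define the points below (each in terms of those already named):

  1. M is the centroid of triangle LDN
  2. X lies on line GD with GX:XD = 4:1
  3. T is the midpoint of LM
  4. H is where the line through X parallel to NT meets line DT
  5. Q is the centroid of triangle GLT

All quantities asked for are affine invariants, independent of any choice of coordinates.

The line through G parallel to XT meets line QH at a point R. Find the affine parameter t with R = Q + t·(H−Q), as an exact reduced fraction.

Work in coordinates with L = (0, 0), G = (1, 0), D = (0, 1), N = (1, -2).
1. M is the centroid of triangle LDN ⇒ M = (1/3, -1/3)
2. X lies on line GD with GX:XD = 4:1 ⇒ X = (1/5, 4/5)
3. T is the midpoint of LM ⇒ T = (1/6, -1/6)
4. H is where the line through X parallel to NT meets line DT ⇒ H = (-1/20, 27/20)
5. Q is the centroid of triangle GLT ⇒ Q = (7/18, -1/18)
through G parallel to XT: direction (-1/30, -29/30); meets QH at R = (15/16, -29/16)
R = Q + t·(H−Q) with t = -5/4

t = -5/4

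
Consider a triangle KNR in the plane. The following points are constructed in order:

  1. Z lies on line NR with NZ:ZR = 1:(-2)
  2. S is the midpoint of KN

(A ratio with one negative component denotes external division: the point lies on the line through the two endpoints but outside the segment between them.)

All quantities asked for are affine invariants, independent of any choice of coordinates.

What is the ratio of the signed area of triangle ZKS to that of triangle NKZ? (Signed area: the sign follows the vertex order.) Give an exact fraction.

Work in coordinates with K = (0, 0), N = (1, 0), R = (0, 1).
1. Z lies on line NR with NZ:ZR = 1:(-2) ⇒ Z = (2, -1)
2. S is the midpoint of KN ⇒ S = (1/2, 0)
2·[ZKS] = -1/2, 2·[NKZ] = 1
[ZKS]:[NKZ] = -1/2:1 = -1/2

[ZKS]:[NKZ] = -1/2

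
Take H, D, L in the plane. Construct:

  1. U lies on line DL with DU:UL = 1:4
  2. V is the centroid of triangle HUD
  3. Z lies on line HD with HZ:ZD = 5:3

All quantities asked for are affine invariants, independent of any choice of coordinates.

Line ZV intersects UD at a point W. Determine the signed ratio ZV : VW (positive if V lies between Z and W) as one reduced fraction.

ZV:VW = 1/8

Choose coordinates H = (0, 0), D = (1, 0), L = (0, 1).
1. U lies on line DL with DU:UL = 1:4 ⇒ U = (4/5, 1/5)
2. V is the centroid of triangle HUD ⇒ V = (3/5, 1/15)
3. Z lies on line HD with HZ:ZD = 5:3 ⇒ Z = (5/8, 0)
line ZV meets UD at W = (2/5, 3/5)
V = Z + t·(W−Z) with t = 1/9, so ZV:VW = 1/9:8/9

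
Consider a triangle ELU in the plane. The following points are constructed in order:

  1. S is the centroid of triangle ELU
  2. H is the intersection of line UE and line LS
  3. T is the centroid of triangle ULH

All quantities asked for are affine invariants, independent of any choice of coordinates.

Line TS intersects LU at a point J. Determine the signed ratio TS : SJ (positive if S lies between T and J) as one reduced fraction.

Assign E = (0, 0), L = (1, 0), U = (0, 1) — the answer is frame-independent, so this choice is without loss of generality.
1. S is the centroid of triangle ELU ⇒ S = (1/3, 1/3)
2. H is the intersection of line UE and line LS ⇒ H = (0, 1/2)
3. T is the centroid of triangle ULH ⇒ T = (1/3, 1/2)
line TS meets LU at J = (1/3, 2/3)
S = T + t·(J−T) with t = -1, so TS:SJ = -1:2

TS:SJ = -1/2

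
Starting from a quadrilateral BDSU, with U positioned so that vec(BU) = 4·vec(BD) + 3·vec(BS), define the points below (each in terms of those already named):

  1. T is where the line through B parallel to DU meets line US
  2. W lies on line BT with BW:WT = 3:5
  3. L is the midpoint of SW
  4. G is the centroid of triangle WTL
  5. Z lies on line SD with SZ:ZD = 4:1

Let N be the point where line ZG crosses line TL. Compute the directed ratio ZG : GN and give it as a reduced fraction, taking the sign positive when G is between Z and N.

Choose coordinates B = (0, 0), D = (1, 0), S = (0, 1), U = (4, 3).
1. T is where the line through B parallel to DU meets line US ⇒ T = (2, 2)
2. W lies on line BT with BW:WT = 3:5 ⇒ W = (3/4, 3/4)
3. L is the midpoint of SW ⇒ L = (3/8, 7/8)
4. G is the centroid of triangle WTL ⇒ G = (25/24, 29/24)
5. Z lies on line SD with SZ:ZD = 4:1 ⇒ Z = (4/5, 1/5)
line ZG meets TL at N = (1415/1312, 1787/1312)
G = Z + t·(N−Z) with t = 164/189, so ZG:GN = 164/189:25/189

ZG:GN = 164/25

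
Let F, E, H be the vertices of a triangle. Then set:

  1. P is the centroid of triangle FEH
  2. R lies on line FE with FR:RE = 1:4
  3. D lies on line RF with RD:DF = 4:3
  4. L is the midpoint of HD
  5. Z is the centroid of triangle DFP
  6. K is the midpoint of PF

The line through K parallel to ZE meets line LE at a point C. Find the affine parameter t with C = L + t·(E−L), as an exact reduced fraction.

t = 43/51

Choose coordinates F = (0, 0), E = (1, 0), H = (0, 1).
1. P is the centroid of triangle FEH ⇒ P = (1/3, 1/3)
2. R lies on line FE with FR:RE = 1:4 ⇒ R = (1/5, 0)
3. D lies on line RF with RD:DF = 4:3 ⇒ D = (3/35, 0)
4. L is the midpoint of HD ⇒ L = (3/70, 1/2)
5. Z is the centroid of triangle DFP ⇒ Z = (44/315, 1/9)
6. K is the midpoint of PF ⇒ K = (1/6, 1/6)
through K parallel to ZE: direction (271/315, -1/9); meets LE at C = (1517/1785, 4/51)
C = L + t·(E−L) with t = 43/51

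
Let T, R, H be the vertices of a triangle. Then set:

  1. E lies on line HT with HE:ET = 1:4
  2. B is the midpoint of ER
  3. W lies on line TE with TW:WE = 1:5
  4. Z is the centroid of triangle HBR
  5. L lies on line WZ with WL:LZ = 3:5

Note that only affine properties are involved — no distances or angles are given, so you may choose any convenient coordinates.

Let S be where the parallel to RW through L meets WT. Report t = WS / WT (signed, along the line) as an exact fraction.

t = -9/8

Choose coordinates T = (0, 0), R = (1, 0), H = (0, 1).
1. E lies on line HT with HE:ET = 1:4 ⇒ E = (0, 4/5)
2. B is the midpoint of ER ⇒ B = (1/2, 2/5)
3. W lies on line TE with TW:WE = 1:5 ⇒ W = (0, 2/15)
4. Z is the centroid of triangle HBR ⇒ Z = (1/2, 7/15)
5. L lies on line WZ with WL:LZ = 3:5 ⇒ L = (3/16, 31/120)
through L parallel to RW: direction (-1, 2/15); meets WT at S = (0, 17/60)
S = W + t·(T−W) with t = -9/8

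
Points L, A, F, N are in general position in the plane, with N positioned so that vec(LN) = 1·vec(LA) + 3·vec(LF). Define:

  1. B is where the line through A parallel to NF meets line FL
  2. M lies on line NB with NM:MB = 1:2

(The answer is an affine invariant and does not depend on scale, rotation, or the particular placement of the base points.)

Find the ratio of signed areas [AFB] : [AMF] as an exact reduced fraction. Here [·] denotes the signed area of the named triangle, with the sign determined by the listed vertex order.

[AFB]:[AMF] = 3

Assign L = (0, 0), A = (1, 0), F = (0, 1), N = (1, 3) — the answer is frame-independent, so this choice is without loss of generality.
1. B is where the line through A parallel to NF meets line FL ⇒ B = (0, -2)
2. M lies on line NB with NM:MB = 1:2 ⇒ M = (2/3, 4/3)
2·[AFB] = 3, 2·[AMF] = 1
[AFB]:[AMF] = 3:1 = 3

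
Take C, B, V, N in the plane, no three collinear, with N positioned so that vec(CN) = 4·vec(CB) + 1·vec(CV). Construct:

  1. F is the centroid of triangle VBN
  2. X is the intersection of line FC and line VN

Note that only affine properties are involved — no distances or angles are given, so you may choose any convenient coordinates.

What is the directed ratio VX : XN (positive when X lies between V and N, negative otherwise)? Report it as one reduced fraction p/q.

VX:XN = 5/3

Assign C = (0, 0), B = (1, 0), V = (0, 1), N = (4, 1) — the answer is frame-independent, so this choice is without loss of generality.
1. F is the centroid of triangle VBN ⇒ F = (5/3, 2/3)
2. X is the intersection of line FC and line VN ⇒ X = (5/2, 1)
X = V + t·(N−V) with t = 5/8, so VX:XN = t:(1−t) = 5/8:3/8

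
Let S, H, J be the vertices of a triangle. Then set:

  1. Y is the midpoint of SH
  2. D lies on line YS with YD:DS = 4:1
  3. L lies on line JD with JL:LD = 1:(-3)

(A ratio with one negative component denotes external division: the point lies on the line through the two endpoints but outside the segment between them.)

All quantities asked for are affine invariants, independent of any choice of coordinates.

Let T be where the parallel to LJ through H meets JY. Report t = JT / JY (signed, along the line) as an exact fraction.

Choose coordinates S = (0, 0), H = (1, 0), J = (0, 1).
1. Y is the midpoint of SH ⇒ Y = (1/2, 0)
2. D lies on line YS with YD:DS = 4:1 ⇒ D = (1/10, 0)
3. L lies on line JD with JL:LD = 1:(-3) ⇒ L = (-1/20, 3/2)
through H parallel to LJ: direction (1/20, -1/2); meets JY at T = (9/8, -5/4)
T = J + t·(Y−J) with t = 9/4

t = 9/4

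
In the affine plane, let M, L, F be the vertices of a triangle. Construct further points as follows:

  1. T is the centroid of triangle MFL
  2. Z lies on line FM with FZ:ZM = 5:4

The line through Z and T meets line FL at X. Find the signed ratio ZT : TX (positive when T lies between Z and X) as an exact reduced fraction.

Work in coordinates with M = (0, 0), L = (1, 0), F = (0, 1).
1. T is the centroid of triangle MFL ⇒ T = (1/3, 1/3)
2. Z lies on line FM with FZ:ZM = 5:4 ⇒ Z = (0, 4/9)
line ZT meets FL at X = (5/6, 1/6)
T = Z + t·(X−Z) with t = 2/5, so ZT:TX = 2/5:3/5

ZT:TX = 2/3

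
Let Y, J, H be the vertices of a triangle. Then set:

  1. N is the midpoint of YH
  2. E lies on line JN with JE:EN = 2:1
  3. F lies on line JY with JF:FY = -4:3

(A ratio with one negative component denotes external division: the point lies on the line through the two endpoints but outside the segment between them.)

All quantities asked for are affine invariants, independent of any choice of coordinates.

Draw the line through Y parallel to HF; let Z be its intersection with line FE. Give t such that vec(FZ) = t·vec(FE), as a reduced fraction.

t = 9/7

Assign Y = (0, 0), J = (1, 0), H = (0, 1) — the answer is frame-independent, so this choice is without loss of generality.
1. N is the midpoint of YH ⇒ N = (0, 1/2)
2. E lies on line JN with JE:EN = 2:1 ⇒ E = (1/3, 1/3)
3. F lies on line JY with JF:FY = -4:3 ⇒ F = (-3, 0)
through Y parallel to HF: direction (-3, -1); meets FE at Z = (9/7, 3/7)
Z = F + t·(E−F) with t = 9/7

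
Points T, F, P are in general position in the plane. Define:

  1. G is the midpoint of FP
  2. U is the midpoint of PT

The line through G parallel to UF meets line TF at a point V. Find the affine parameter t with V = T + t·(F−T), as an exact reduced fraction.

Assign T = (0, 0), F = (1, 0), P = (0, 1) — the answer is frame-independent, so this choice is without loss of generality.
1. G is the midpoint of FP ⇒ G = (1/2, 1/2)
2. U is the midpoint of PT ⇒ U = (0, 1/2)
through G parallel to UF: direction (1, -1/2); meets TF at V = (3/2, 0)
V = T + t·(F−T) with t = 3/2

t = 3/2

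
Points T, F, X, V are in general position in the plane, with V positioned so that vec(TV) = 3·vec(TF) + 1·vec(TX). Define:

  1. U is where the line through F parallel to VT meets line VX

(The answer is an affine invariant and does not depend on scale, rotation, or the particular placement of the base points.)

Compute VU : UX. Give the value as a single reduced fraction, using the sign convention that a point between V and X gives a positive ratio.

Choose coordinates T = (0, 0), F = (1, 0), X = (0, 1), V = (3, 1).
1. U is where the line through F parallel to VT meets line VX ⇒ U = (4, 1)
U = V + t·(X−V) with t = -1/3, so VU:UX = t:(1−t) = -1/3:4/3

VU:UX = -1/4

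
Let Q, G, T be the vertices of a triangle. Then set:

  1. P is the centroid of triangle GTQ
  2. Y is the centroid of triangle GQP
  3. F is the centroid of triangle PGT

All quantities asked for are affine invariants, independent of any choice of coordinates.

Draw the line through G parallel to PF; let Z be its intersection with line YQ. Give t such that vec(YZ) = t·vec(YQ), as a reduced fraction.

Choose coordinates Q = (0, 0), G = (1, 0), T = (0, 1).
1. P is the centroid of triangle GTQ ⇒ P = (1/3, 1/3)
2. Y is the centroid of triangle GQP ⇒ Y = (4/9, 1/9)
3. F is the centroid of triangle PGT ⇒ F = (4/9, 4/9)
through G parallel to PF: direction (1/9, 1/9); meets YQ at Z = (4/3, 1/3)
Z = Y + t·(Q−Y) with t = -2

t = -2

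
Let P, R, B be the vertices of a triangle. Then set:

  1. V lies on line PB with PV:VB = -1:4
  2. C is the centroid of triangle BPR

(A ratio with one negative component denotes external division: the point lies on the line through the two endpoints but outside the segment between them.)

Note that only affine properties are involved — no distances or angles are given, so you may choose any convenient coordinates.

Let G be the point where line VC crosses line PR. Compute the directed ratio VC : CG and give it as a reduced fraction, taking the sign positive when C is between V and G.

VC:CG = -2

Work in coordinates with P = (0, 0), R = (1, 0), B = (0, 1).
1. V lies on line PB with PV:VB = -1:4 ⇒ V = (0, -1/3)
2. C is the centroid of triangle BPR ⇒ C = (1/3, 1/3)
line VC meets PR at G = (1/6, 0)
C = V + t·(G−V) with t = 2, so VC:CG = 2:-1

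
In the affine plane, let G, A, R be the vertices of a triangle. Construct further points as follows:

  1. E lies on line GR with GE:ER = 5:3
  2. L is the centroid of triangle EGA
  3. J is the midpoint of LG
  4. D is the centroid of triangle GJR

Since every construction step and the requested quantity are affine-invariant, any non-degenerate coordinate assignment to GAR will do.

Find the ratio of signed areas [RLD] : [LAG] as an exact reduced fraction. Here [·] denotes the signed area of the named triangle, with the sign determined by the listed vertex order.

[RLD]:[LAG] = 4/5

Work in coordinates with G = (0, 0), A = (1, 0), R = (0, 1).
1. E lies on line GR with GE:ER = 5:3 ⇒ E = (0, 5/8)
2. L is the centroid of triangle EGA ⇒ L = (1/3, 5/24)
3. J is the midpoint of LG ⇒ J = (1/6, 5/48)
4. D is the centroid of triangle GJR ⇒ D = (1/18, 53/144)
2·[RLD] = -1/6, 2·[LAG] = -5/24
[RLD]:[LAG] = -1/6:-5/24 = 4/5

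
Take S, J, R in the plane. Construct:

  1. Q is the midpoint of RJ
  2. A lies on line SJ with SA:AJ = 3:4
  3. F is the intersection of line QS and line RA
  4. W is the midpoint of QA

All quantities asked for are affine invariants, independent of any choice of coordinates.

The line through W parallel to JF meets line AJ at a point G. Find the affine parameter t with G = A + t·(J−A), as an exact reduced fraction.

Assign S = (0, 0), J = (1, 0), R = (0, 1) — the answer is frame-independent, so this choice is without loss of generality.
1. Q is the midpoint of RJ ⇒ Q = (1/2, 1/2)
2. A lies on line SJ with SA:AJ = 3:4 ⇒ A = (3/7, 0)
3. F is the intersection of line QS and line RA ⇒ F = (3/10, 3/10)
4. W is the midpoint of QA ⇒ W = (13/28, 1/4)
through W parallel to JF: direction (-7/10, 3/10); meets AJ at G = (22/21, 0)
G = A + t·(J−A) with t = 13/12

t = 13/12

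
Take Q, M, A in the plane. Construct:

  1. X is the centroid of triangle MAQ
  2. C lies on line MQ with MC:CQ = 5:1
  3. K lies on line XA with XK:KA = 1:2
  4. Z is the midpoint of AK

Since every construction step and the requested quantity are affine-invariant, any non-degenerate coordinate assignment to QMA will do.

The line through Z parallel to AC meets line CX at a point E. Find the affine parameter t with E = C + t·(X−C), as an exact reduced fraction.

Choose coordinates Q = (0, 0), M = (1, 0), A = (0, 1).
1. X is the centroid of triangle MAQ ⇒ X = (1/3, 1/3)
2. C lies on line MQ with MC:CQ = 5:1 ⇒ C = (1/6, 0)
3. K lies on line XA with XK:KA = 1:2 ⇒ K = (2/9, 5/9)
4. Z is the midpoint of AK ⇒ Z = (1/9, 7/9)
through Z parallel to AC: direction (1/6, -1); meets CX at E = (2/9, 1/9)
E = C + t·(X−C) with t = 1/3

t = 1/3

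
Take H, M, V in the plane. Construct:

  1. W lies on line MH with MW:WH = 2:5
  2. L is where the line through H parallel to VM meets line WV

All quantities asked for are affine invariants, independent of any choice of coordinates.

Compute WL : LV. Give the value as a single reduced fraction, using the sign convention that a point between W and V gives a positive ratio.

WL:LV = -5/7

Set H = (0, 0), M = (1, 0), V = (0, 1); any affine frame gives the same invariant.
1. W lies on line MH with MW:WH = 2:5 ⇒ W = (5/7, 0)
2. L is where the line through H parallel to VM meets line WV ⇒ L = (5/2, -5/2)
L = W + t·(V−W) with t = -5/2, so WL:LV = t:(1−t) = -5/2:7/2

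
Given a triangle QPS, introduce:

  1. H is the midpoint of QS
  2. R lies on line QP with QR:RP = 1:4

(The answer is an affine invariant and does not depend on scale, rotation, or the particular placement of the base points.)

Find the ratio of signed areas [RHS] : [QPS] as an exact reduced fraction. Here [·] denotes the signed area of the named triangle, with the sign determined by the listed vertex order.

[RHS]:[QPS] = -1/10

Choose coordinates Q = (0, 0), P = (1, 0), S = (0, 1).
1. H is the midpoint of QS ⇒ H = (0, 1/2)
2. R lies on line QP with QR:RP = 1:4 ⇒ R = (1/5, 0)
2·[RHS] = -1/10, 2·[QPS] = 1
[RHS]:[QPS] = -1/10:1 = -1/10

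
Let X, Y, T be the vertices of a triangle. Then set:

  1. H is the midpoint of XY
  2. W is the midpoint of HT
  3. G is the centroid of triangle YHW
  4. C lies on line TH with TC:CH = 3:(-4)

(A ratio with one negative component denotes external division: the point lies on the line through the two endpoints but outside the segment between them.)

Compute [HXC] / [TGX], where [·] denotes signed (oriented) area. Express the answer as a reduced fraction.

[HXC]:[TGX] = 24/7

Work in coordinates with X = (0, 0), Y = (1, 0), T = (0, 1).
1. H is the midpoint of XY ⇒ H = (1/2, 0)
2. W is the midpoint of HT ⇒ W = (1/4, 1/2)
3. G is the centroid of triangle YHW ⇒ G = (7/12, 1/6)
4. C lies on line TH with TC:CH = 3:(-4) ⇒ C = (-3/2, 4)
2·[HXC] = -2, 2·[TGX] = -7/12
[HXC]:[TGX] = -2:-7/12 = 24/7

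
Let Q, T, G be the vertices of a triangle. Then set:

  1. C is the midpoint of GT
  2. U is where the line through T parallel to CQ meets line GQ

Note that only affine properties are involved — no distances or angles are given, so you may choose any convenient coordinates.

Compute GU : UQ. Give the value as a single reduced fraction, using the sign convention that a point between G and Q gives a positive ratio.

GU:UQ = -2

Work in coordinates with Q = (0, 0), T = (1, 0), G = (0, 1).
1. C is the midpoint of GT ⇒ C = (1/2, 1/2)
2. U is where the line through T parallel to CQ meets line GQ ⇒ U = (0, -1)
U = G + t·(Q−G) with t = 2, so GU:UQ = t:(1−t) = 2:-1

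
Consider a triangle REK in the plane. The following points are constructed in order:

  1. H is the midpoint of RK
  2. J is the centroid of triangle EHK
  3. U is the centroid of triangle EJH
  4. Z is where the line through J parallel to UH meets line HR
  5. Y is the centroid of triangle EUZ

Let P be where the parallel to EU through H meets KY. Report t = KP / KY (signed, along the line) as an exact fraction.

t = 60/47

Assign R = (0, 0), E = (1, 0), K = (0, 1) — the answer is frame-independent, so this choice is without loss of generality.
1. H is the midpoint of RK ⇒ H = (0, 1/2)
2. J is the centroid of triangle EHK ⇒ J = (1/3, 1/2)
3. U is the centroid of triangle EJH ⇒ U = (4/9, 1/3)
4. Z is where the line through J parallel to UH meets line HR ⇒ Z = (0, 5/8)
5. Y is the centroid of triangle EUZ ⇒ Y = (13/27, 23/72)
through H parallel to EU: direction (-5/9, 1/3); meets KY at P = (260/423, 37/282)
P = K + t·(Y−K) with t = 60/47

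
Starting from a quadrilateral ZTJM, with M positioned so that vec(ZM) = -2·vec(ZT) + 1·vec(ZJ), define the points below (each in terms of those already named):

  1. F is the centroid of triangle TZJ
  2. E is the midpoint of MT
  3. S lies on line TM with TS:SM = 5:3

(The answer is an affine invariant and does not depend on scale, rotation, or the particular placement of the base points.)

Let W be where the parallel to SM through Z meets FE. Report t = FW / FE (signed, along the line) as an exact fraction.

t = 4

Set Z = (0, 0), T = (1, 0), J = (0, 1), M = (-2, 1); any affine frame gives the same invariant.
1. F is the centroid of triangle TZJ ⇒ F = (1/3, 1/3)
2. E is the midpoint of MT ⇒ E = (-1/2, 1/2)
3. S lies on line TM with TS:SM = 5:3 ⇒ S = (-7/8, 5/8)
through Z parallel to SM: direction (-9/8, 3/8); meets FE at W = (-3, 1)
W = F + t·(E−F) with t = 4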